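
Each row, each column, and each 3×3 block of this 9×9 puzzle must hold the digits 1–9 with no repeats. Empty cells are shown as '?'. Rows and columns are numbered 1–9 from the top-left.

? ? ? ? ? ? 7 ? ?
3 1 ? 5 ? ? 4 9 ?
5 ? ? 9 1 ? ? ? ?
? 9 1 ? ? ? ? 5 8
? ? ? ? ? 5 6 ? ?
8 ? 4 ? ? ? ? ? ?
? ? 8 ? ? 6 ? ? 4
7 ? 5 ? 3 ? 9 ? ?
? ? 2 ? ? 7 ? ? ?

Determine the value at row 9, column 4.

row 5, column 1 = 2 (sole candidate).
row 7, column 2 = 3 (sole candidate).
row 4, column 1 = 6 (sole candidate).
row 5, column 2 = 7 (sole candidate).
row 5, column 3 = 3 (sole candidate).
row 6, column 2 = 5 (sole candidate).
row 1, column 9 = 5 (hidden single in row 1).
row 1, column 8 = 1 (hidden single in row 1).
row 5, column 8 = 4 (sole candidate).
row 3, column 3 = 7 (hidden single in row 3).
row 2, column 3 = 6 (sole candidate).
row 2, column 9 = 2 (sole candidate).
row 1, column 3 = 9 (sole candidate).
row 2, column 6 = 8 (sole candidate).
row 1, column 1 = 4 (sole candidate).
row 2, column 5 = 7 (sole candidate).
row 1, column 2 = 8 (hidden single in row 1).
row 3, column 2 = 2 (sole candidate).
row 3, column 6 = 4 (hidden single in row 3).
row 4, column 4 = 7 (hidden single in row 4).
row 4, column 5 = 4 (hidden single in row 4).
row 7, column 8 = 7 (hidden single in row 7).
row 6, column 9 = 7 (hidden single in row 6).
row 6, column 6 = 9 (hidden single in column 6).
row 5, column 5 = 8 (sole candidate).
row 5, column 4 = 1 (sole candidate).
row 5, column 9 = 9 (sole candidate).
row 7, column 4 = 2 (sole candidate).
row 8, column 6 = 1 (sole candidate).
row 8, column 9 = 6 (sole candidate).
row 3, column 9 = 3 (sole candidate).
row 8, column 2 = 4 (sole candidate).
row 8, column 4 = 8 (sole candidate).
row 8, column 8 = 2 (sole candidate).
row 9, column 2 = 6 (sole candidate).
row 9, column 4 = 4: row 9 has {2,6,7}; col 4 has {1,2,5,7,8,9}; box has {1,2,3,6,7,8} → only 4 remains.

4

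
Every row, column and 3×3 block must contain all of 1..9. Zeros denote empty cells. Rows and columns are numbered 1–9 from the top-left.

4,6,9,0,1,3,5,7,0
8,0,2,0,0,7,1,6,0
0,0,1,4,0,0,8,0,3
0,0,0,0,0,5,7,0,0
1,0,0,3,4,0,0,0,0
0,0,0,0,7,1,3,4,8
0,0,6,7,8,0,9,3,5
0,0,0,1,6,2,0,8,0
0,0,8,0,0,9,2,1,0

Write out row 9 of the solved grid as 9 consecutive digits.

748539216

R1C9 = 2: row 1 has {1,3,4,5,6,7,9}; col 9 has {3,5,8}; box has {1,3,5,6,7,8} → only 2 remains.
R3C6 = 6: row 3 has {1,3,4,8}; col 6 has {1,2,3,5,7,9}; box has {1,3,4,7} → only 6 remains.
R3C8 = 9: row 3 has {1,3,4,6,8}; col 8 has {1,3,4,6,7,8}; box has {1,2,3,5,6,7,8} → only 9 remains.
R4C8 = 2: row 4 has {5,7}; col 8 has {1,3,4,6,7,8,9}; box has {3,4,7,8} → only 2 remains.
R5C6 = 8: row 5 has {1,3,4}; col 6 has {1,2,3,5,6,7,9}; box has {1,3,4,5,7} → only 8 remains.
R5C7 = 6: row 5 has {1,3,4,8}; col 7 has {1,2,3,5,7,8,9}; box has {2,3,4,7,8} → only 6 remains.
R5C8 = 5: row 5 has {1,3,4,6,8}; col 8 has {1,2,3,4,6,7,8,9}; box has {2,3,4,6,7,8} → only 5 remains.
R5C9 = 9: row 5 has {1,3,4,5,6,8}; col 9 has {2,3,5,8}; box has {2,3,4,5,6,7,8} → only 9 remains.
R6C3 = 5: row 6 has {1,3,4,7,8}; col 3 has {1,2,6,8,9}; box has {1} → only 5 remains.
R7C1 = 2: row 7 has {3,5,6,7,8,9}; col 1 has {1,4,8}; box has {6,8} → only 2 remains.
R7C6 = 4: row 7 has {2,3,5,6,7,8,9}; col 6 has {1,2,3,5,6,7,8,9}; box has {1,2,6,7,8,9} → only 4 remains.
R8C7 = 4: row 8 has {1,2,6,8}; col 7 has {1,2,3,5,6,7,8,9}; box has {1,2,3,5,8,9} → only 4 remains.
R8C9 = 7: row 8 has {1,2,4,6,8}; col 9 has {2,3,5,8,9}; box has {1,2,3,4,5,8,9} → only 7 remains.
R9C4 = 5: row 9 has {1,2,8,9}; col 4 has {1,3,4,7}; box has {1,2,4,6,7,8,9} → only 5 remains.
R9C5 = 3: row 9 has {1,2,5,8,9}; col 5 has {1,4,6,7,8}; box has {1,2,4,5,6,7,8,9} → only 3 remains.
R9C9 = 6: row 9 has {1,2,3,5,8,9}; col 9 has {2,3,5,7,8,9}; box has {1,2,3,4,5,7,8,9} → only 6 remains.
R1C4 = 8: row 1 has {1,2,3,4,5,6,7,9}; col 4 has {1,3,4,5,7}; box has {1,3,4,6,7} → only 8 remains.
R2C4 = 9: row 2 has {1,2,6,7,8}; col 4 has {1,3,4,5,7,8}; box has {1,3,4,6,7,8} → only 9 remains.
R2C5 = 5: row 2 has {1,2,6,7,8,9}; col 5 has {1,3,4,6,7,8}; box has {1,3,4,6,7,8,9} → only 5 remains.
R2C9 = 4: row 2 has {1,2,5,6,7,8,9}; col 9 has {2,3,5,6,7,8,9}; box has {1,2,3,5,6,7,8,9} → only 4 remains.
R3C5 = 2: row 3 has {1,3,4,6,8,9}; col 5 has {1,3,4,5,6,7,8}; box has {1,3,4,5,6,7,8,9} → only 2 remains.
R4C4 = 6: row 4 has {2,5,7}; col 4 has {1,3,4,5,7,8,9}; box has {1,3,4,5,7,8} → only 6 remains.
R4C5 = 9: row 4 has {2,5,6,7}; col 5 has {1,2,3,4,5,6,7,8}; box has {1,3,4,5,6,7,8} → only 9 remains.
R4C9 = 1: row 4 has {2,5,6,7,9}; col 9 has {2,3,4,5,6,7,8,9}; box has {2,3,4,5,6,7,8,9} → only 1 remains.
R5C3 = 7: row 5 has {1,3,4,5,6,8,9}; col 3 has {1,2,5,6,8,9}; box has {1,5} → only 7 remains.
R6C4 = 2: row 6 has {1,3,4,5,7,8}; col 4 has {1,3,4,5,6,7,8,9}; box has {1,3,4,5,6,7,8,9} → only 2 remains.
R7C2 = 1: row 7 has {2,3,4,5,6,7,8,9}; col 2 has {6}; box has {2,6,8} → only 1 remains.
R8C3 = 3: row 8 has {1,2,4,6,7,8}; col 3 has {1,2,5,6,7,8,9}; box has {1,2,6,8} → only 3 remains.
R9C1 = 7: row 9 has {1,2,3,5,6,8,9}; col 1 has {1,2,4,8}; box has {1,2,3,6,8} → only 7 remains.
R9C2 = 4: row 9 has {1,2,3,5,6,7,8,9}; col 2 has {1,6}; box has {1,2,3,6,7,8} → only 4 remains.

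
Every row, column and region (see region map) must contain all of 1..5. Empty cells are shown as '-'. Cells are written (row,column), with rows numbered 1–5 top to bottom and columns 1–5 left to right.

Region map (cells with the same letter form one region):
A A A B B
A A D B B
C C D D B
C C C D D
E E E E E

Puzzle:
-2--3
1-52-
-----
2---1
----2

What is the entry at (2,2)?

3

(1,3) = 4: row 1 has {2,3}; col 3 has {5}; region has {1,2} → only 4 remains.
(2,2) = 3: row 2 has {1,2,5}; col 2 has {2}; region has {1,2,4} → only 3 remains.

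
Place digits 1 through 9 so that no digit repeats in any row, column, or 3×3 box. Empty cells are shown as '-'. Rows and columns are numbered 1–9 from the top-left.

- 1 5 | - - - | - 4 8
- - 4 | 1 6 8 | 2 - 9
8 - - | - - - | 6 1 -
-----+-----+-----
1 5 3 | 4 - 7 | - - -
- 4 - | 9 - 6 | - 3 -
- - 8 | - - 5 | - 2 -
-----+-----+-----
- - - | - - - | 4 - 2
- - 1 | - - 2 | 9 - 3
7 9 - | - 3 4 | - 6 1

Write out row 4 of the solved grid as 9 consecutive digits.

row 2, column 1 = 3 (sole candidate).
row 2, column 2 = 7 (sole candidate).
row 2, column 8 = 5 (sole candidate).
row 3, column 2 = 2 (sole candidate).
row 3, column 3 = 9 (sole candidate).
row 3, column 6 = 3 (sole candidate).
row 3, column 9 = 7 (sole candidate).
row 4, column 7 = 8: row 4 has {1,3,4,5,7}; col 7 has {2,4,6,9}; box has {2,3} → only 8 remains.
row 4, column 8 = 9: row 4 has {1,3,4,5,7,8}; col 8 has {1,2,3,4,5,6}; box has {2,3,8} → only 9 remains.
row 4, column 9 = 6: row 4 has {1,3,4,5,7,8,9}; col 9 has {1,2,3,7,8,9}; box has {2,3,8,9} → only 6 remains.
row 5, column 1 = 2 (sole candidate).
row 5, column 3 = 7 (sole candidate).
row 5, column 9 = 5 (sole candidate).
row 6, column 2 = 6 (sole candidate).
row 6, column 4 = 3 (sole candidate).
row 6, column 5 = 1 (sole candidate).
row 6, column 7 = 7 (sole candidate).
row 6, column 9 = 4 (sole candidate).
row 7, column 3 = 6 (sole candidate).
row 8, column 2 = 8 (sole candidate).
row 8, column 8 = 7 (sole candidate).
row 9, column 3 = 2 (sole candidate).
row 9, column 7 = 5 (sole candidate).
row 1, column 1 = 6 (sole candidate).
row 1, column 6 = 9 (sole candidate).
row 1, column 7 = 3 (sole candidate).
row 3, column 4 = 5 (sole candidate).
row 3, column 5 = 4 (sole candidate).
row 4, column 5 = 2: row 4 has {1,3,4,5,6,7,8,9}; col 5 has {1,3,4,6}; box has {1,3,4,5,6,7,9} → only 2 remains.

153427896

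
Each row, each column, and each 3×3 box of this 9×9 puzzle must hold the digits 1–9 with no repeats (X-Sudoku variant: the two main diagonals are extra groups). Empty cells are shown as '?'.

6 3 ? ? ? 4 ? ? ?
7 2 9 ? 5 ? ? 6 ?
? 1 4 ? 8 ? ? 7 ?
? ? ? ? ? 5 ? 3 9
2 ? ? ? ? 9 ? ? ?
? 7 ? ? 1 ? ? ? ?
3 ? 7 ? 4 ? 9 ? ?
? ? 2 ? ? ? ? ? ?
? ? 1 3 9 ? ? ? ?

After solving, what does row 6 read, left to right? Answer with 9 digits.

r2c4 = 1: row 2 has {2,5,6,7,9}; col 4 has {3}; box has {4,5,8} → only 1 remains.
r2c6 = 3: row 2 has {1,2,5,6,7,9}; col 6 has {4,5,9}; box has {1,4,5,8} → only 3 remains.
r3c1 = 5: row 3 has {1,4,7,8}; col 1 has {2,3,6,7}; box has {1,2,3,4,6,7,9} → only 5 remains.
r5c5 = 3: row 5 has {2,9}; col 5 has {1,4,5,8,9}; box has {1,5,9}; main diagonal has {2,4,6,9}; anti-diagonal has {5,6,7} → only 3 remains.
r6c6 = 8: row 6 has {1,7}; col 6 has {3,4,5,9}; box has {1,3,5,9}; main diagonal has {2,3,4,6,9} → only 8 remains.
r1c3 = 8: row 1 has {3,4,6}; col 3 has {1,2,4,7,9}; box has {1,2,3,4,5,6,7,9} → only 8 remains.
r3c7 = 2: row 3 has {1,4,5,7,8}; col 7 has {9}; box has {6,7}; anti-diagonal has {3,5,6,7} → only 2 remains.
r3c9 = 3: row 3 has {1,2,4,5,7,8}; col 9 has {9}; box has {2,6,7} → only 3 remains.
r4c3 = 6: row 4 has {3,5,9}; col 3 has {1,2,4,7,8,9}; box has {2,7} → only 6 remains.
r4c4 = 7: row 4 has {3,5,6,9}; col 4 has {1,3}; box has {1,3,5,8,9}; main diagonal has {2,3,4,6,8,9} → only 7 remains.
r4c5 = 2: row 4 has {3,5,6,7,9}; col 5 has {1,3,4,5,8,9}; box has {1,3,5,7,8,9} → only 2 remains.
r5c3 = 5: row 5 has {2,3,9}; col 3 has {1,2,4,6,7,8,9}; box has {2,6,7} → only 5 remains.
r6c3 = 3: row 6 has {1,7,8}; col 3 has {1,2,4,5,6,7,8,9}; box has {2,5,6,7} → only 3 remains.
r6c4 = 4: row 6 has {1,3,7,8}; col 4 has {1,3,7}; box has {1,2,3,5,7,8,9}; anti-diagonal has {2,3,5,6,7} → only 4 remains.
r9c1 = 8: row 9 has {1,3,9}; col 1 has {2,3,5,6,7}; box has {1,2,3,7}; anti-diagonal has {2,3,4,5,6,7} → only 8 remains.
r9c9 = 5: row 9 has {1,3,8,9}; col 9 has {3,9}; box has {9}; main diagonal has {2,3,4,6,7,8,9} → only 5 remains.
r1c5 = 7: row 1 has {3,4,6,8}; col 5 has {1,2,3,4,5,8,9}; box has {1,3,4,5,8} → only 7 remains.
r1c9 = 1: row 1 has {3,4,6,7,8}; col 9 has {3,5,9}; box has {2,3,6,7}; anti-diagonal has {2,3,4,5,6,7,8} → only 1 remains.
r3c6 = 6: row 3 has {1,2,3,4,5,7,8}; col 6 has {3,4,5,8,9}; box has {1,3,4,5,7,8} → only 6 remains.
r5c4 = 6: row 5 has {2,3,5,9}; col 4 has {1,3,4,7}; box has {1,2,3,4,5,7,8,9} → only 6 remains.
r6c1 = 9: row 6 has {1,3,4,7,8}; col 1 has {2,3,5,6,7,8}; box has {2,3,5,6,7} → only 9 remains.
r8c1 = 4: row 8 has {2}; col 1 has {2,3,5,6,7,8,9}; box has {1,2,3,7,8} → only 4 remains.
r8c2 = 9: row 8 has {2,4}; col 2 has {1,2,3,7}; box has {1,2,3,4,7,8}; anti-diagonal has {1,2,3,4,5,6,7,8} → only 9 remains.
r8c5 = 6: row 8 has {2,4,9}; col 5 has {1,2,3,4,5,7,8,9}; box has {3,4,9} → only 6 remains.
r8c8 = 1: row 8 has {2,4,6,9}; col 8 has {3,6,7}; box has {5,9}; main diagonal has {2,3,4,5,6,7,8,9} → only 1 remains.
r9c2 = 6: row 9 has {1,3,5,8,9}; col 2 has {1,2,3,7,9}; box has {1,2,3,4,7,8,9} → only 6 remains.
r1c7 = 5: row 1 has {1,3,4,6,7,8}; col 7 has {2,9}; box has {1,2,3,6,7} → only 5 remains.
r1c8 = 9: row 1 has {1,3,4,5,6,7,8}; col 8 has {1,3,6,7}; box has {1,2,3,5,6,7} → only 9 remains.
r3c4 = 9: row 3 has {1,2,3,4,5,6,7,8}; col 4 has {1,3,4,6,7}; box has {1,3,4,5,6,7,8} → only 9 remains.
r4c1 = 1: row 4 has {2,3,5,6,7,9}; col 1 has {2,3,4,5,6,7,8,9}; box has {2,3,5,6,7,9} → only 1 remains.
r6c7 = 6: row 6 has {1,3,4,7,8,9}; col 7 has {2,5,9}; box has {3,9} → only 6 remains.
r6c9 = 2: row 6 has {1,3,4,6,7,8,9}; col 9 has {1,3,5,9}; box has {3,6,9} → only 2 remains.
r7c2 = 5: row 7 has {3,4,7,9}; col 2 has {1,2,3,6,7,9}; box has {1,2,3,4,6,7,8,9} → only 5 remains.
r8c6 = 7: row 8 has {1,2,4,6,9}; col 6 has {3,4,5,6,8,9}; box has {3,4,6,9} → only 7 remains.
r8c9 = 8: row 8 has {1,2,4,6,7,9}; col 9 has {1,2,3,5,9}; box has {1,5,9} → only 8 remains.
r9c6 = 2: row 9 has {1,3,5,6,8,9}; col 6 has {3,4,5,6,7,8,9}; box has {3,4,6,7,9} → only 2 remains.
r9c8 = 4: row 9 has {1,2,3,5,6,8,9}; col 8 has {1,3,6,7,9}; box has {1,5,8,9} → only 4 remains.
r1c4 = 2: row 1 has {1,3,4,5,6,7,8,9}; col 4 has {1,3,4,6,7,9}; box has {1,3,4,5,6,7,8,9} → only 2 remains.
r2c9 = 4: row 2 has {1,2,3,5,6,7,9}; col 9 has {1,2,3,5,8,9}; box has {1,2,3,5,6,7,9} → only 4 remains.
r5c8 = 8: row 5 has {2,3,5,6,9}; col 8 has {1,3,4,6,7,9}; box has {2,3,6,9} → only 8 remains.
r5c9 = 7: row 5 has {2,3,5,6,8,9}; col 9 has {1,2,3,4,5,8,9}; box has {2,3,6,8,9} → only 7 remains.
r6c8 = 5: row 6 has {1,2,3,4,6,7,8,9}; col 8 has {1,3,4,6,7,8,9}; box has {2,3,6,7,8,9} → only 5 remains.

973418652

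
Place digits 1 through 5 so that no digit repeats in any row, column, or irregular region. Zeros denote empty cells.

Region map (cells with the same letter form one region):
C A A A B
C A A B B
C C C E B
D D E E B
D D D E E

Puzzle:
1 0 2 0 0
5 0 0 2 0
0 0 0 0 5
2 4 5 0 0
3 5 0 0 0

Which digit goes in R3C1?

R1C2 = 3: row 1 has {1,2}; col 2 has {4,5}; region has {2} → only 3 remains.
R1C5 = 4: row 1 has {1,2,3}; col 5 has {5}; region has {2,5} → only 4 remains.
R2C2 = 1: row 2 has {2,5}; col 2 has {3,4,5}; region has {2,3} → only 1 remains.
R2C3 = 4: row 2 has {1,2,5}; col 3 has {2,5}; region has {1,2,3} → only 4 remains.
R2C5 = 3: row 2 has {1,2,4,5}; col 5 has {4,5}; region has {2,4,5} → only 3 remains.
R3C1 = 4: row 3 has {5}; col 1 has {1,2,3,5}; region has {1,5} → only 4 remains.

4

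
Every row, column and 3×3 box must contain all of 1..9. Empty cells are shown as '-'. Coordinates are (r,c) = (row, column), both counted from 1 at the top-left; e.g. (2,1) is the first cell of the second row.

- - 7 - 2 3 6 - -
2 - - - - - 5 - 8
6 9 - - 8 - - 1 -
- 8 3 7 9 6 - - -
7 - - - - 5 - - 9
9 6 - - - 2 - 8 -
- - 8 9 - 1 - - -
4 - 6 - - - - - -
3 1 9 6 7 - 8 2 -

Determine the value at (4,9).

(1,9) = 4 (sole candidate).
(7,1) = 5 (sole candidate).
(8,6) = 8 (sole candidate).
(9,6) = 4 (sole candidate).
(9,9) = 5 (sole candidate).
(1,2) = 5 (sole candidate).
(1,4) = 1 (sole candidate).
(1,8) = 9 (sole candidate).
(2,4) = 4 (sole candidate).
(2,5) = 6 (sole candidate).
(3,3) = 4 (sole candidate).
(3,4) = 5 (sole candidate).
(3,6) = 7 (sole candidate).
(4,1) = 1 (sole candidate).
(4,9) = 2: row 4 has {1,3,6,7,8,9}; col 9 has {4,5,8,9}; box has {8,9} → only 2 remains.

2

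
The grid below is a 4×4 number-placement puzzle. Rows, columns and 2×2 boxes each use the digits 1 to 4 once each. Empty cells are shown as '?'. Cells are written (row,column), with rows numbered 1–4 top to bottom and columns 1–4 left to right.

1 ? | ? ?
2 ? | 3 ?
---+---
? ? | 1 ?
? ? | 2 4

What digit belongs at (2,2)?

4

(1,3) = 4: row 1 has {1}; col 3 has {1,2,3}; box has {3} → only 4 remains.
(1,4) = 2: row 1 has {1,4}; col 4 has {4}; box has {3,4} → only 2 remains.
(2,2) = 4: row 2 has {2,3}; col 2 has {}; box has {1,2} → only 4 remains.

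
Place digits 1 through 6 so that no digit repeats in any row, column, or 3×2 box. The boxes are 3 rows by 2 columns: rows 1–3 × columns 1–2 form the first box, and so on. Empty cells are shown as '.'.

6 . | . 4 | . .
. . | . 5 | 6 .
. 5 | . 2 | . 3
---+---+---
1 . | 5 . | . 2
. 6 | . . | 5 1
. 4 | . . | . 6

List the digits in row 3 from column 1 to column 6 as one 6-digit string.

456213

R1C6 = 5 (sole candidate).
R2C6 = 4 (sole candidate).
R3C1 = 4: row 3 has {2,3,5}; col 1 has {1,6}; box has {5,6} → only 4 remains.
R3C5 = 1: row 3 has {2,3,4,5}; col 5 has {5,6}; box has {3,4,5,6} → only 1 remains.
R4C2 = 3 (sole candidate).
R4C4 = 6 (sole candidate).
R4C5 = 4 (sole candidate).
R5C1 = 2 (sole candidate).
R5C4 = 3 (sole candidate).
R6C1 = 5 (sole candidate).
R6C4 = 1 (sole candidate).
R6C5 = 3 (sole candidate).
R1C5 = 2 (sole candidate).
R2C1 = 3 (sole candidate).
R2C3 = 1 (sole candidate).
R3C3 = 6: row 3 has {1,2,3,4,5}; col 3 has {1,5}; box has {1,2,4,5} → only 6 remains.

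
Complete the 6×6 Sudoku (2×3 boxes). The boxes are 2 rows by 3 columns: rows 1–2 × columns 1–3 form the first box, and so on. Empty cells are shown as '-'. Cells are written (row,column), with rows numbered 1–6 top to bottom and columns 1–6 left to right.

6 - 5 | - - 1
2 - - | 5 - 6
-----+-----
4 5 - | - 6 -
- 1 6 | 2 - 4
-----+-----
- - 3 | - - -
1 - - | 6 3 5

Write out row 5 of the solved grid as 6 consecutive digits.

563412

(2,5) = 4: row 2 has {2,5,6}; col 5 has {3,6}; box has {1,5,6} → only 4 remains.
(3,3) = 2: row 3 has {4,5,6}; col 3 has {3,5,6}; box has {1,4,5,6} → only 2 remains.
(3,6) = 3: row 3 has {2,4,5,6}; col 6 has {1,4,5,6}; box has {2,4,6} → only 3 remains.
(4,1) = 3: row 4 has {1,2,4,6}; col 1 has {1,2,4,6}; box has {1,2,4,5,6} → only 3 remains.
(4,5) = 5: row 4 has {1,2,3,4,6}; col 5 has {3,4,6}; box has {2,3,4,6} → only 5 remains.
(5,1) = 5: row 5 has {3}; col 1 has {1,2,3,4,6}; box has {1,3} → only 5 remains.
(5,6) = 2: row 5 has {3,5}; col 6 has {1,3,4,5,6}; box has {3,5,6} → only 2 remains.
(6,3) = 4: row 6 has {1,3,5,6}; col 3 has {2,3,5,6}; box has {1,3,5} → only 4 remains.
(1,4) = 3: row 1 has {1,5,6}; col 4 has {2,5,6}; box has {1,4,5,6} → only 3 remains.
(1,5) = 2: row 1 has {1,3,5,6}; col 5 has {3,4,5,6}; box has {1,3,4,5,6} → only 2 remains.
(2,2) = 3: row 2 has {2,4,5,6}; col 2 has {1,5}; box has {2,5,6} → only 3 remains.
(2,3) = 1: row 2 has {2,3,4,5,6}; col 3 has {2,3,4,5,6}; box has {2,3,5,6} → only 1 remains.
(3,4) = 1: row 3 has {2,3,4,5,6}; col 4 has {2,3,5,6}; box has {2,3,4,5,6} → only 1 remains.
(5,2) = 6: row 5 has {2,3,5}; col 2 has {1,3,5}; box has {1,3,4,5} → only 6 remains.
(5,4) = 4: row 5 has {2,3,5,6}; col 4 has {1,2,3,5,6}; box has {2,3,5,6} → only 4 remains.
(5,5) = 1: row 5 has {2,3,4,5,6}; col 5 has {2,3,4,5,6}; box has {2,3,4,5,6} → only 1 remains.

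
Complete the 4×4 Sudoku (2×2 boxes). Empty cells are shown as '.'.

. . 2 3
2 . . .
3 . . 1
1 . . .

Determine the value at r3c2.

r1c1 = 4: row 1 has {2,3}; col 1 has {1,2,3}; box has {2} → only 4 remains.
r1c2 = 1: row 1 has {2,3,4}; col 2 has {}; box has {2,4} → only 1 remains.
r2c2 = 3: row 2 has {2}; col 2 has {1}; box has {1,2,4} → only 3 remains.
r2c4 = 4: row 2 has {2,3}; col 4 has {1,3}; box has {2,3} → only 4 remains.
r3c3 = 4: row 3 has {1,3}; col 3 has {2}; box has {1} → only 4 remains.
r4c3 = 3: row 4 has {1}; col 3 has {2,4}; box has {1,4} → only 3 remains.
r4c4 = 2: row 4 has {1,3}; col 4 has {1,3,4}; box has {1,3,4} → only 2 remains.
r2c3 = 1: row 2 has {2,3,4}; col 3 has {2,3,4}; box has {2,3,4} → only 1 remains.
r3c2 = 2: row 3 has {1,3,4}; col 2 has {1,3}; box has {1,3} → only 2 remains.

2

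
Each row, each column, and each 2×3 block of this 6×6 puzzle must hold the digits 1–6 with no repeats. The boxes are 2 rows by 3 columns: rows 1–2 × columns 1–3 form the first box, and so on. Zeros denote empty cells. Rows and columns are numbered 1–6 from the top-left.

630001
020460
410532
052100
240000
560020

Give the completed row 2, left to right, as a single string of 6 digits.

125463

r1c4 = 2: row 1 has {1,3,6}; col 4 has {1,4,5}; box has {1,4,6} → only 2 remains.
r1c5 = 5: row 1 has {1,2,3,6}; col 5 has {2,3,6}; box has {1,2,4,6} → only 5 remains.
r2c1 = 1: row 2 has {2,4,6}; col 1 has {2,4,5,6}; box has {2,3,6} → only 1 remains.
r2c3 = 5: row 2 has {1,2,4,6}; col 3 has {2}; box has {1,2,3,6} → only 5 remains.
r2c6 = 3: row 2 has {1,2,4,5,6}; col 6 has {1,2}; box has {1,2,4,5,6} → only 3 remains.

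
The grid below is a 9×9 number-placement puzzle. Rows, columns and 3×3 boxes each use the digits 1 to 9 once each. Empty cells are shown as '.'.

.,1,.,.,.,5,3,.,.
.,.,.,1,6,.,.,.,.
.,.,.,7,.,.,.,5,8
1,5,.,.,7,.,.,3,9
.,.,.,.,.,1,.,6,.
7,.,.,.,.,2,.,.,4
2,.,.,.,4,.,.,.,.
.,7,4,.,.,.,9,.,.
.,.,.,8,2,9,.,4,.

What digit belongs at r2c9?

2

r3c7 = 1: in row 3, 1 can only go here (every other open cell in that row sees a 1).
r6c8 = 1: in row 6, 1 can only go here (every other open cell in that row sees a 1).
r1c4 = 2: in column 4, 2 can only go here (every other open cell in that column sees a 2).
r1c1 = 4: in row 1, 4 can only go here (every other open cell in that row sees a 4).
r3c6 = 4: in row 3, 4 can only go here (every other open cell in that row sees a 4).
r2c7 = 4: in row 2, 4 can only go here (every other open cell in that row sees a 4).
r4c4 = 4: in row 4, 4 can only go here (every other open cell in that row sees a 4).
r5c2 = 4: in row 5, 4 can only go here (every other open cell in that row sees a 4).
r8c5 = 1: in column 5, 1 can only go here (every other open cell in that column sees a 1).
r7c6 = 7: in column 6, 7 can only go here (every other open cell in that column sees a 7).
r7c8 = 8: row 7 has {2,4,7}; col 8 has {1,3,4,5,6}; box has {4,9} → only 8 remains.
r8c8 = 2: row 8 has {1,4,7,9}; col 8 has {1,3,4,5,6,8}; box has {4,8,9} → only 2 remains.
r8c1 = 8: in row 8, 8 can only go here (every other open cell in that row sees an 8).
r2c9 = 2: in box 3, 2 can only go here (every other open cell in that box sees a 2).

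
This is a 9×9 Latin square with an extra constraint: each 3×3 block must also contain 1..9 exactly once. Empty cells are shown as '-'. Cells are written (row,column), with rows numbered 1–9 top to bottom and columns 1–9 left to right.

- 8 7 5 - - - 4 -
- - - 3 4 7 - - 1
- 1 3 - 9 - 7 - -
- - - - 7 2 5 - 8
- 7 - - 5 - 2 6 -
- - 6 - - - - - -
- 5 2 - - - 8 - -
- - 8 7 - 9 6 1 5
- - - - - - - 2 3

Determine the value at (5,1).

(2,7) = 9: row 2 has {1,3,4,7}; col 7 has {2,5,6,7,8}; box has {1,4,7} → only 9 remains.
(9,7) = 4: row 9 has {2,3}; col 7 has {2,5,6,7,8,9}; box has {1,2,3,5,6,8} → only 4 remains.
(1,7) = 3: row 1 has {4,5,7,8}; col 7 has {2,4,5,6,7,8,9}; box has {1,4,7,9} → only 3 remains.
(2,3) = 5: row 2 has {1,3,4,7,9}; col 3 has {2,3,6,7,8}; box has {1,3,7,8} → only 5 remains.
(2,8) = 8: row 2 has {1,3,4,5,7,9}; col 8 has {1,2,4,6}; box has {1,3,4,7,9} → only 8 remains.
(3,8) = 5: row 3 has {1,3,7,9}; col 8 has {1,2,4,6,8}; box has {1,3,4,7,8,9} → only 5 remains.
(6,7) = 1: row 6 has {6}; col 7 has {2,3,4,5,6,7,8,9}; box has {2,5,6,8} → only 1 remains.
(1,1) = 9: in row 1, 9 can only go here (every other open cell in that row sees a 9).
(3,1) = 4: in row 3, 4 can only go here (every other open cell in that row sees a 4).
(8,1) = 3: row 8 has {1,5,6,7,8,9}; col 1 has {4,9}; box has {2,5,8} → only 3 remains.
(8,2) = 4: row 8 has {1,3,5,6,7,8,9}; col 2 has {1,5,7,8}; box has {2,3,5,8} → only 4 remains.
(8,5) = 2: row 8 has {1,3,4,5,6,7,8,9}; col 5 has {4,5,7,9}; box has {7,9} → only 2 remains.
(4,1) = 1: row 4 has {2,5,7,8}; col 1 has {3,4,9}; box has {6,7} → only 1 remains.
(5,1) = 8: row 5 has {2,5,6,7}; col 1 has {1,3,4,9}; box has {1,6,7} → only 8 remains.

8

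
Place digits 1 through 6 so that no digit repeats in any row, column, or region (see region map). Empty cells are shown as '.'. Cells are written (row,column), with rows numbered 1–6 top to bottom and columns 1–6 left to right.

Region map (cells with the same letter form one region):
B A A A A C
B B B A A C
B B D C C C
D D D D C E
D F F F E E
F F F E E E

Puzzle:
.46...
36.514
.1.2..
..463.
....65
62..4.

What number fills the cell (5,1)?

(1,4) = 3 (sole candidate).
(1,5) = 2 (sole candidate).
(1,6) = 1 (sole candidate).
(2,3) = 2 (sole candidate).
(3,5) = 5 (sole candidate).
(3,6) = 6 (sole candidate).
(4,2) = 5 (sole candidate).
(4,6) = 2 (sole candidate).
(5,2) = 3 (sole candidate).
(5,3) = 1 (sole candidate).
(5,4) = 4 (sole candidate).
(6,3) = 5 (sole candidate).
(6,4) = 1 (sole candidate).
(6,6) = 3 (sole candidate).
(1,1) = 5 (sole candidate).
(3,1) = 4 (sole candidate).
(3,3) = 3 (sole candidate).
(4,1) = 1 (sole candidate).
(5,1) = 2: row 5 has {1,3,4,5,6}; col 1 has {1,3,4,5,6}; region has {1,3,4,5,6} → only 2 remains.

2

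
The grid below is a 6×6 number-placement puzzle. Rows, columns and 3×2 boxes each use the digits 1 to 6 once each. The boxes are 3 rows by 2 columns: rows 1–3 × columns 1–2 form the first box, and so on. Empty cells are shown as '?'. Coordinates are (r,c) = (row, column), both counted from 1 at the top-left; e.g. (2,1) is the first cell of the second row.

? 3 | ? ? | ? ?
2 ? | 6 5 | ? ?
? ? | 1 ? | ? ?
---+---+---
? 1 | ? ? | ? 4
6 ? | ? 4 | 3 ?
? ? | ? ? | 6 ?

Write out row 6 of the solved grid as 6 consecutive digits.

423165

(1,4) = 2 (sole candidate).
(2,2) = 4 (sole candidate).
(2,5) = 1 (sole candidate).
(2,6) = 3 (sole candidate).
(3,1) = 5 (sole candidate).
(3,2) = 6 (sole candidate).
(3,4) = 3 (sole candidate).
(3,6) = 2 (sole candidate).
(4,1) = 3 (sole candidate).
(4,4) = 6 (sole candidate).
(6,1) = 4: row 6 has {6}; col 1 has {2,3,5,6}; box has {1,3,6} → only 4 remains.
(6,4) = 1: row 6 has {4,6}; col 4 has {2,3,4,5,6}; box has {4,6} → only 1 remains.
(6,6) = 5: row 6 has {1,4,6}; col 6 has {2,3,4}; box has {3,4,6} → only 5 remains.
(1,1) = 1 (sole candidate).
(1,3) = 4 (sole candidate).
(1,5) = 5 (sole candidate).
(1,6) = 6 (sole candidate).
(3,5) = 4 (sole candidate).
(4,5) = 2 (sole candidate).
(5,6) = 1 (sole candidate).
(6,2) = 2: row 6 has {1,4,5,6}; col 2 has {1,3,4,6}; box has {1,3,4,6} → only 2 remains.
(6,3) = 3: row 6 has {1,2,4,5,6}; col 3 has {1,4,6}; box has {1,4,6} → only 3 remains.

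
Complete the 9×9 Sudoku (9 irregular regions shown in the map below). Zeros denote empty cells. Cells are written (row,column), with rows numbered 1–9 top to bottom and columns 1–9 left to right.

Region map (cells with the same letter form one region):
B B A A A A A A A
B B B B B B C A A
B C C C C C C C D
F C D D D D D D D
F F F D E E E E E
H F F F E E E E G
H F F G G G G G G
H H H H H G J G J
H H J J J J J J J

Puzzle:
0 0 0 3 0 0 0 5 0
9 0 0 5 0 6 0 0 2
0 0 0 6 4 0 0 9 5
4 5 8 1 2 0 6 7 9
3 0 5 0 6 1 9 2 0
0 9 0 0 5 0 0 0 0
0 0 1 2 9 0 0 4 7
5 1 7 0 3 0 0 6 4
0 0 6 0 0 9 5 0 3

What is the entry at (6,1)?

6

(4,6) = 3 (sole candidate).
(5,4) = 4 (sole candidate).
(5,9) = 8 (sole candidate).
(6,3) = 2 (sole candidate).
(6,8) = 3 (sole candidate).
(6,9) = 1 (sole candidate).
(8,6) = 8 (sole candidate).
(8,7) = 2 (sole candidate).
(1,9) = 6 (sole candidate).
(3,3) = 3 (sole candidate).
(5,2) = 7 (sole candidate).
(6,4) = 8 (sole candidate).
(7,2) = 6 (sole candidate).
(7,6) = 5 (sole candidate).
(7,7) = 3 (sole candidate).
(8,4) = 9 (sole candidate).
(9,4) = 7 (sole candidate).
(2,3) = 4 (sole candidate).
(6,1) = 6: row 6 has {1,2,3,5,8,9}; col 1 has {3,4,5,9}; region has {1,3,5,7,9} → only 6 remains.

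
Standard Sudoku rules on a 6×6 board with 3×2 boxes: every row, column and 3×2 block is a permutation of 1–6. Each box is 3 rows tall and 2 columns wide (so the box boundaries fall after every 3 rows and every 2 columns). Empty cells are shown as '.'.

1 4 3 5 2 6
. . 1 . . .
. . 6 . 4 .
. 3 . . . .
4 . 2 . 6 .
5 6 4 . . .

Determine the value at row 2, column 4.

row 3, column 4 = 2 (sole candidate).
row 4, column 1 = 2 (sole candidate).
row 4, column 3 = 5 (sole candidate).
row 4, column 5 = 1 (sole candidate).
row 4, column 6 = 4 (sole candidate).
row 5, column 2 = 1 (sole candidate).
row 5, column 4 = 3 (sole candidate).
row 5, column 6 = 5 (sole candidate).
row 6, column 4 = 1 (sole candidate).
row 6, column 5 = 3 (sole candidate).
row 6, column 6 = 2 (sole candidate).
row 2, column 4 = 4: row 2 has {1}; col 4 has {1,2,3,5}; box has {1,2,3,5,6} → only 4 remains.

4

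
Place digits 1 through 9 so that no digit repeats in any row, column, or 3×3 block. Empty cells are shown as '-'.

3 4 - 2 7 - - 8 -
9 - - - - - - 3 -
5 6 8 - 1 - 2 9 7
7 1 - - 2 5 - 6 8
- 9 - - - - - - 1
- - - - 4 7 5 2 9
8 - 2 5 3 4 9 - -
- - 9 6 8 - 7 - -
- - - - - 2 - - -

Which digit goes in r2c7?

r1c3 = 1: row 1 has {2,3,4,7,8}; col 3 has {2,8,9}; box has {3,4,5,6,8,9} → only 1 remains.
r1c7 = 6: row 1 has {1,2,3,4,7,8}; col 7 has {2,5,7,9}; box has {2,3,7,8,9} → only 6 remains.
r1c9 = 5: row 1 has {1,2,3,4,6,7,8}; col 9 has {1,7,8,9}; box has {2,3,6,7,8,9} → only 5 remains.
r2c3 = 7: row 2 has {3,9}; col 3 has {1,2,8,9}; box has {1,3,4,5,6,8,9} → only 7 remains.
r2c9 = 4: row 2 has {3,7,9}; col 9 has {1,5,7,8,9}; box has {2,3,5,6,7,8,9} → only 4 remains.
r3c6 = 3: row 3 has {1,2,5,6,7,8,9}; col 6 has {2,4,5,7}; box has {1,2,7} → only 3 remains.
r5c5 = 6: row 5 has {1,9}; col 5 has {1,2,3,4,7,8}; box has {2,4,5,7} → only 6 remains.
r5c6 = 8: row 5 has {1,6,9}; col 6 has {2,3,4,5,7}; box has {2,4,5,6,7} → only 8 remains.
r6c1 = 6: row 6 has {2,4,5,7,9}; col 1 has {3,5,7,8,9}; box has {1,7,9} → only 6 remains.
r6c3 = 3: row 6 has {2,4,5,6,7,9}; col 3 has {1,2,7,8,9}; box has {1,6,7,9} → only 3 remains.
r6c4 = 1: row 6 has {2,3,4,5,6,7,9}; col 4 has {2,5,6}; box has {2,4,5,6,7,8} → only 1 remains.
r7c2 = 7: row 7 has {2,3,4,5,8,9}; col 2 has {1,4,6,9}; box has {2,8,9} → only 7 remains.
r7c8 = 1: row 7 has {2,3,4,5,7,8,9}; col 8 has {2,3,6,8,9}; box has {7,9} → only 1 remains.
r7c9 = 6: row 7 has {1,2,3,4,5,7,8,9}; col 9 has {1,4,5,7,8,9}; box has {1,7,9} → only 6 remains.
r8c6 = 1: row 8 has {6,7,8,9}; col 6 has {2,3,4,5,7,8}; box has {2,3,4,5,6,8} → only 1 remains.
r9c5 = 9: row 9 has {2}; col 5 has {1,2,3,4,6,7,8}; box has {1,2,3,4,5,6,8} → only 9 remains.
r9c9 = 3: row 9 has {2,9}; col 9 has {1,4,5,6,7,8,9}; box has {1,6,7,9} → only 3 remains.
r1c6 = 9: row 1 has {1,2,3,4,5,6,7,8}; col 6 has {1,2,3,4,5,7,8}; box has {1,2,3,7} → only 9 remains.
r2c2 = 2: row 2 has {3,4,7,9}; col 2 has {1,4,6,7,9}; box has {1,3,4,5,6,7,8,9} → only 2 remains.
r2c4 = 8: row 2 has {2,3,4,7,9}; col 4 has {1,2,5,6}; box has {1,2,3,7,9} → only 8 remains.
r2c5 = 5: row 2 has {2,3,4,7,8,9}; col 5 has {1,2,3,4,6,7,8,9}; box has {1,2,3,7,8,9} → only 5 remains.
r2c6 = 6: row 2 has {2,3,4,5,7,8,9}; col 6 has {1,2,3,4,5,7,8,9}; box has {1,2,3,5,7,8,9} → only 6 remains.
r2c7 = 1: row 2 has {2,3,4,5,6,7,8,9}; col 7 has {2,5,6,7,9}; box has {2,3,4,5,6,7,8,9} → only 1 remains.

1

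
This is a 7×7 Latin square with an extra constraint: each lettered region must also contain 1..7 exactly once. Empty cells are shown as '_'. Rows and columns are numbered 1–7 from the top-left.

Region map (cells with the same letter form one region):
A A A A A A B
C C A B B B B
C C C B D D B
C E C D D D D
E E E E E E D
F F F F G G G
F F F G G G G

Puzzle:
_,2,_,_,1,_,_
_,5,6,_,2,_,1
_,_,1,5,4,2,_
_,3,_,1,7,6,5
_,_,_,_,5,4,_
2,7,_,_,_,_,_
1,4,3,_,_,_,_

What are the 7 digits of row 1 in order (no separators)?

5243176

row 3, column 2 = 6: row 3 has {1,2,4,5}; col 2 has {2,3,4,5,7}; region has {1,5} → only 6 remains.
row 4, column 1 = 4: row 4 has {1,3,5,6,7}; col 1 has {1,2}; region has {1,5,6} → only 4 remains.
row 4, column 3 = 2: row 4 has {1,3,4,5,6,7}; col 3 has {1,3,6}; region has {1,4,5,6} → only 2 remains.
row 5, column 2 = 1: row 5 has {4,5}; col 2 has {2,3,4,5,6,7}; region has {3,4,5} → only 1 remains.
row 5, column 3 = 7: row 5 has {1,4,5}; col 3 has {1,2,3,6}; region has {1,3,4,5} → only 7 remains.
row 5, column 7 = 3: row 5 has {1,4,5,7}; col 7 has {1,5}; region has {1,2,4,5,6,7} → only 3 remains.
row 6, column 3 = 5: row 6 has {2,7}; col 3 has {1,2,3,6,7}; region has {1,2,3,4,7} → only 5 remains.
row 6, column 4 = 6: row 6 has {2,5,7}; col 4 has {1,5}; region has {1,2,3,4,5,7} → only 6 remains.
row 6, column 5 = 3: row 6 has {2,5,6,7}; col 5 has {1,2,4,5,7}; region has {} → only 3 remains.
row 6, column 6 = 1: row 6 has {2,3,5,6,7}; col 6 has {2,4,6}; region has {3} → only 1 remains.
row 6, column 7 = 4: row 6 has {1,2,3,5,6,7}; col 7 has {1,3,5}; region has {1,3} → only 4 remains.
row 7, column 5 = 6: row 7 has {1,3,4}; col 5 has {1,2,3,4,5,7}; region has {1,3,4} → only 6 remains.
row 1, column 3 = 4: row 1 has {1,2}; col 3 has {1,2,3,5,6,7}; region has {1,2,6} → only 4 remains.
row 3, column 7 = 7: row 3 has {1,2,4,5,6}; col 7 has {1,3,4,5}; region has {1,2,5} → only 7 remains.
row 5, column 1 = 6: row 5 has {1,3,4,5,7}; col 1 has {1,2,4}; region has {1,3,4,5,7} → only 6 remains.
row 5, column 4 = 2: row 5 has {1,3,4,5,6,7}; col 4 has {1,5,6}; region has {1,3,4,5,6,7} → only 2 remains.
row 7, column 4 = 7: row 7 has {1,3,4,6}; col 4 has {1,2,5,6}; region has {1,3,4,6} → only 7 remains.
row 7, column 6 = 5: row 7 has {1,3,4,6,7}; col 6 has {1,2,4,6}; region has {1,3,4,6,7} → only 5 remains.
row 7, column 7 = 2: row 7 has {1,3,4,5,6,7}; col 7 has {1,3,4,5,7}; region has {1,3,4,5,6,7} → only 2 remains.
row 1, column 4 = 3: row 1 has {1,2,4}; col 4 has {1,2,5,6,7}; region has {1,2,4,6} → only 3 remains.
row 1, column 6 = 7: row 1 has {1,2,3,4}; col 6 has {1,2,4,5,6}; region has {1,2,3,4,6} → only 7 remains.
row 1, column 7 = 6: row 1 has {1,2,3,4,7}; col 7 has {1,2,3,4,5,7}; region has {1,2,5,7} → only 6 remains.
row 2, column 4 = 4: row 2 has {1,2,5,6}; col 4 has {1,2,3,5,6,7}; region has {1,2,5,6,7} → only 4 remains.
row 2, column 6 = 3: row 2 has {1,2,4,5,6}; col 6 has {1,2,4,5,6,7}; region has {1,2,4,5,6,7} → only 3 remains.
row 3, column 1 = 3: row 3 has {1,2,4,5,6,7}; col 1 has {1,2,4,6}; region has {1,2,4,5,6} → only 3 remains.
row 1, column 1 = 5: row 1 has {1,2,3,4,6,7}; col 1 has {1,2,3,4,6}; region has {1,2,3,4,6,7} → only 5 remains.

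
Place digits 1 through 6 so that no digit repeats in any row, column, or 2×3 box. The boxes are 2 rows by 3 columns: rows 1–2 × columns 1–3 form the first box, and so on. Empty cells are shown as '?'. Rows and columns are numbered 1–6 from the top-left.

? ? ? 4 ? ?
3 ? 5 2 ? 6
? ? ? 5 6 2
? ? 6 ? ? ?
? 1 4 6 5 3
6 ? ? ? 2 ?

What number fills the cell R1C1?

1

R2C2 = 4: row 2 has {2,3,5,6}; col 2 has {1}; box has {3,5} → only 4 remains.
R2C5 = 1: row 2 has {2,3,4,5,6}; col 5 has {2,5,6}; box has {2,4,6} → only 1 remains.
R3C2 = 3: row 3 has {2,5,6}; col 2 has {1,4}; box has {6} → only 3 remains.
R3C3 = 1: row 3 has {2,3,5,6}; col 3 has {4,5,6}; box has {3,6} → only 1 remains.
R5C1 = 2: row 5 has {1,3,4,5,6}; col 1 has {3,6}; box has {1,4,6} → only 2 remains.
R6C2 = 5: row 6 has {2,6}; col 2 has {1,3,4}; box has {1,2,4,6} → only 5 remains.
R6C3 = 3: row 6 has {2,5,6}; col 3 has {1,4,5,6}; box has {1,2,4,5,6} → only 3 remains.
R6C4 = 1: row 6 has {2,3,5,6}; col 4 has {2,4,5,6}; box has {2,3,5,6} → only 1 remains.
R6C6 = 4: row 6 has {1,2,3,5,6}; col 6 has {2,3,6}; box has {1,2,3,5,6} → only 4 remains.
R1C1 = 1: row 1 has {4}; col 1 has {2,3,6}; box has {3,4,5} → only 1 remains.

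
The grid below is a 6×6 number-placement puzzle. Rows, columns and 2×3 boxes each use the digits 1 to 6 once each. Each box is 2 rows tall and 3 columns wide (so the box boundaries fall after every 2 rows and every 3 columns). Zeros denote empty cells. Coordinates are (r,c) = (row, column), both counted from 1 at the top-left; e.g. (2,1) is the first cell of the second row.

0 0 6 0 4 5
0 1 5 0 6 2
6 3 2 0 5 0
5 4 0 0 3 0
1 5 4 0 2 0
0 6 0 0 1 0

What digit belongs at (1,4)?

1

(1,2) = 2: row 1 has {4,5,6}; col 2 has {1,3,4,5,6}; box has {1,5,6} → only 2 remains.
(2,4) = 3: row 2 has {1,2,5,6}; col 4 has {}; box has {2,4,5,6} → only 3 remains.
(4,3) = 1: row 4 has {3,4,5}; col 3 has {2,4,5,6}; box has {2,3,4,5,6} → only 1 remains.
(4,6) = 6: row 4 has {1,3,4,5}; col 6 has {2,5}; box has {3,5} → only 6 remains.
(5,4) = 6: row 5 has {1,2,4,5}; col 4 has {3}; box has {1,2} → only 6 remains.
(5,6) = 3: row 5 has {1,2,4,5,6}; col 6 has {2,5,6}; box has {1,2,6} → only 3 remains.
(6,3) = 3: row 6 has {1,6}; col 3 has {1,2,4,5,6}; box has {1,4,5,6} → only 3 remains.
(6,6) = 4: row 6 has {1,3,6}; col 6 has {2,3,5,6}; box has {1,2,3,6} → only 4 remains.
(1,1) = 3: row 1 has {2,4,5,6}; col 1 has {1,5,6}; box has {1,2,5,6} → only 3 remains.
(1,4) = 1: row 1 has {2,3,4,5,6}; col 4 has {3,6}; box has {2,3,4,5,6} → only 1 remains.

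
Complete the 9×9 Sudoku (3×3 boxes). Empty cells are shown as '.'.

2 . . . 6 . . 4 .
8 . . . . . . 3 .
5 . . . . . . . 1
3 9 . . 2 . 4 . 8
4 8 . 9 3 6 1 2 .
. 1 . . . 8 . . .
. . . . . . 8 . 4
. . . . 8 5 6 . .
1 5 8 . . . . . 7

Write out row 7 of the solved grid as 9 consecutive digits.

726319854

row 5, column 9 = 5: row 5 has {1,2,3,4,6,8,9}; col 9 has {1,4,7,8}; box has {1,2,4,8} → only 5 remains.
row 9, column 8 = 9: row 9 has {1,5,7,8}; col 8 has {2,3,4}; box has {4,6,7,8} → only 9 remains.
row 1, column 9 = 9: row 1 has {2,4,6}; col 9 has {1,4,5,7,8}; box has {1,3,4} → only 9 remains.
row 5, column 3 = 7: row 5 has {1,2,3,4,5,6,8,9}; col 3 has {8}; box has {1,3,4,8,9} → only 7 remains.
row 6, column 1 = 6: row 6 has {1,8}; col 1 has {1,2,3,4,5,8}; box has {1,3,4,7,8,9} → only 6 remains.
row 6, column 8 = 7: row 6 has {1,6,8}; col 8 has {2,3,4,9}; box has {1,2,4,5,8} → only 7 remains.
row 6, column 9 = 3: row 6 has {1,6,7,8}; col 9 has {1,4,5,7,8,9}; box has {1,2,4,5,7,8} → only 3 remains.
row 8, column 8 = 1: row 8 has {5,6,8}; col 8 has {2,3,4,7,9}; box has {4,6,7,8,9} → only 1 remains.
row 8, column 9 = 2: row 8 has {1,5,6,8}; col 9 has {1,3,4,5,7,8,9}; box has {1,4,6,7,8,9} → only 2 remains.
row 9, column 5 = 4: row 9 has {1,5,7,8,9}; col 5 has {2,3,6,8}; box has {5,8} → only 4 remains.
row 9, column 7 = 3: row 9 has {1,4,5,7,8,9}; col 7 has {1,4,6,8}; box has {1,2,4,6,7,8,9} → only 3 remains.
row 2, column 9 = 6: row 2 has {3,8}; col 9 has {1,2,3,4,5,7,8,9}; box has {1,3,4,9} → only 6 remains.
row 3, column 8 = 8: row 3 has {1,5}; col 8 has {1,2,3,4,7,9}; box has {1,3,4,6,9} → only 8 remains.
row 4, column 3 = 5: row 4 has {2,3,4,8,9}; col 3 has {7,8}; box has {1,3,4,6,7,8,9} → only 5 remains.
row 4, column 8 = 6: row 4 has {2,3,4,5,8,9}; col 8 has {1,2,3,4,7,8,9}; box has {1,2,3,4,5,7,8} → only 6 remains.
row 6, column 3 = 2: row 6 has {1,3,6,7,8}; col 3 has {5,7,8}; box has {1,3,4,5,6,7,8,9} → only 2 remains.
row 6, column 5 = 5: row 6 has {1,2,3,6,7,8}; col 5 has {2,3,4,6,8}; box has {2,3,6,8,9} → only 5 remains.
row 6, column 7 = 9: row 6 has {1,2,3,5,6,7,8}; col 7 has {1,3,4,6,8}; box has {1,2,3,4,5,6,7,8} → only 9 remains.
row 7, column 8 = 5: row 7 has {4,8}; col 8 has {1,2,3,4,6,7,8,9}; box has {1,2,3,4,6,7,8,9} → only 5 remains.
row 9, column 6 = 2: row 9 has {1,3,4,5,7,8,9}; col 6 has {5,6,8}; box has {4,5,8} → only 2 remains.
row 6, column 4 = 4: row 6 has {1,2,3,5,6,7,8,9}; col 4 has {9}; box has {2,3,5,6,8,9} → only 4 remains.
row 9, column 4 = 6: row 9 has {1,2,3,4,5,7,8,9}; col 4 has {4,9}; box has {2,4,5,8} → only 6 remains.
row 1, column 4 = 8: in row 1, 8 can only go here (every other open cell in that row sees an 8).
row 1, column 7 = 5: in row 1, 5 can only go here (every other open cell in that row sees a 5).
row 2, column 4 = 5: in row 2, 5 can only go here (every other open cell in that row sees a 5).
row 2, column 7 = 2: in row 2, 2 can only go here (every other open cell in that row sees a 2).
row 3, column 7 = 7: row 3 has {1,5,8}; col 7 has {1,2,3,4,5,6,8,9}; box has {1,2,3,4,5,6,8,9} → only 7 remains.
row 3, column 5 = 9: row 3 has {1,5,7,8}; col 5 has {2,3,4,5,6,8}; box has {5,6,8} → only 9 remains.
row 2, column 3 = 9: in row 2, 9 can only go here (every other open cell in that row sees a 9).
row 3, column 4 = 2: in row 3, 2 can only go here (every other open cell in that row sees a 2).
row 7, column 2 = 2: in row 7, 2 can only go here (every other open cell in that row sees a 2).
row 7, column 3 = 6: in row 7, 6 can only go here (every other open cell in that row sees a 6).
row 3, column 2 = 6: in row 3, 6 can only go here (every other open cell in that row sees a 6).
row 8, column 1 = 9: in row 8, 9 can only go here (every other open cell in that row sees a 9).
row 7, column 1 = 7: row 7 has {2,4,5,6,8}; col 1 has {1,2,3,4,5,6,8,9}; box has {1,2,5,6,8,9} → only 7 remains.
row 7, column 5 = 1: row 7 has {2,4,5,6,7,8}; col 5 has {2,3,4,5,6,8,9}; box has {2,4,5,6,8} → only 1 remains.
row 2, column 5 = 7: row 2 has {2,3,5,6,8,9}; col 5 has {1,2,3,4,5,6,8,9}; box has {2,5,6,8,9} → only 7 remains.
row 7, column 4 = 3: row 7 has {1,2,4,5,6,7,8}; col 4 has {2,4,5,6,8,9}; box has {1,2,4,5,6,8} → only 3 remains.
row 7, column 6 = 9: row 7 has {1,2,3,4,5,6,7,8}; col 6 has {2,5,6,8}; box has {1,2,3,4,5,6,8} → only 9 remains.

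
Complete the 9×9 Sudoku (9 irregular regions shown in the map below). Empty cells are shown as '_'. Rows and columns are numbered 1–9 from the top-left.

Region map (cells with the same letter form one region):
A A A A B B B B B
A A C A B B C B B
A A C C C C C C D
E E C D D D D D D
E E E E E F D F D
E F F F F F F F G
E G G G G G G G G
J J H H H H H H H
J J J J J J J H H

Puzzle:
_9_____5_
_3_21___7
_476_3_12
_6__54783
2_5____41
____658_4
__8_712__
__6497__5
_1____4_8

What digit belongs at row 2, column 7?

5

row 1, column 3 = 1 (sole candidate).
row 1, column 9 = 6 (sole candidate).
row 2, column 8 = 9 (sole candidate).
row 3, column 5 = 8 (sole candidate).
row 4, column 4 = 9 (sole candidate).
row 5, column 5 = 3 (sole candidate).
row 5, column 6 = 9 (sole candidate).
row 5, column 7 = 6 (sole candidate).
row 7, column 2 = 5 (sole candidate).
row 7, column 4 = 3 (sole candidate).
row 7, column 8 = 6 (sole candidate).
row 7, column 9 = 9 (sole candidate).
row 9, column 5 = 2 (sole candidate).
row 9, column 6 = 6 (sole candidate).
row 9, column 8 = 3 (sole candidate).
row 1, column 5 = 4 (sole candidate).
row 1, column 7 = 3 (sole candidate).
row 2, column 3 = 4 (sole candidate).
row 2, column 6 = 8 (sole candidate).
row 2, column 7 = 5: row 2 has {1,2,3,4,7,8,9}; col 7 has {2,3,4,6,7,8}; region has {1,3,4,6,7,8} → only 5 remains.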